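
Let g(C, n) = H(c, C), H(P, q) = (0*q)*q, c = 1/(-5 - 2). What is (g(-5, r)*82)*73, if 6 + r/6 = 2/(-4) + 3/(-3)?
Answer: 0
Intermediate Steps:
c = -⅐ (c = 1/(-7) = -⅐ ≈ -0.14286)
r = -45 (r = -36 + 6*(2/(-4) + 3/(-3)) = -36 + 6*(2*(-¼) + 3*(-⅓)) = -36 + 6*(-½ - 1) = -36 + 6*(-3/2) = -36 - 9 = -45)
H(P, q) = 0 (H(P, q) = 0*q = 0)
g(C, n) = 0
(g(-5, r)*82)*73 = (0*82)*73 = 0*73 = 0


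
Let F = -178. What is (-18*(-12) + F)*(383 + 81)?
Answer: 17632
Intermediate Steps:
(-18*(-12) + F)*(383 + 81) = (-18*(-12) - 178)*(383 + 81) = (216 - 178)*464 = 38*464 = 17632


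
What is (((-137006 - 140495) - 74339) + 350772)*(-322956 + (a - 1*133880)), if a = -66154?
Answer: 558553320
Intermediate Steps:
(((-137006 - 140495) - 74339) + 350772)*(-322956 + (a - 1*133880)) = (((-137006 - 140495) - 74339) + 350772)*(-322956 + (-66154 - 1*133880)) = ((-277501 - 74339) + 350772)*(-322956 + (-66154 - 133880)) = (-351840 + 350772)*(-322956 - 200034) = -1068*(-522990) = 558553320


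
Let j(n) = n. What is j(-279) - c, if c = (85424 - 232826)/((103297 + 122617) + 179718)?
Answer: -56511963/202816 ≈ -278.64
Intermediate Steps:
c = -73701/202816 (c = -147402/(225914 + 179718) = -147402/405632 = -147402*1/405632 = -73701/202816 ≈ -0.36339)
j(-279) - c = -279 - 1*(-73701/202816) = -279 + 73701/202816 = -56511963/202816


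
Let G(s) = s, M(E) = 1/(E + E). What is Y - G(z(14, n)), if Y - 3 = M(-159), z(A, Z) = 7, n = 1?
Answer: -1273/318 ≈ -4.0031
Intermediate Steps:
M(E) = 1/(2*E)
Y = 953/318 (Y = 3 + (1/2)/(-159) = 3 + (1/2)*(-1/159) = 3 - 1/318 = 953/318 ≈ 2.9969)
Y - G(z(14, n)) = 953/318 - 1*7 = 953/318 - 7 = -1273/318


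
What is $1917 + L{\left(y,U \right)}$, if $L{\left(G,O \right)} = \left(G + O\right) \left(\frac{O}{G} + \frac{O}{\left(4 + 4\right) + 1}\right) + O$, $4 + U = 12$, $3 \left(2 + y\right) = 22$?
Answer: $\frac{52835}{27} \approx 1956.9$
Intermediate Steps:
$y = \frac{16}{3}$ ($y = -2 + \frac{1}{3} \cdot 22 = -2 + \frac{22}{3} = \frac{16}{3} \approx 5.3333$)
$U = 8$ ($U = -4 + 12 = 8$)
$L{\left(G,O \right)} = O + \left(G + O\right) \left(\frac{O}{9} + \frac{O}{G}\right)$ ($L{\left(G,O \right)} = \left(G + O\right) \left(\frac{O}{G} + \frac{O}{8 + 1}\right) + O = \left(G + O\right) \left(\frac{O}{G} + \frac{O}{9}\right) + O = \left(G + O\right) \left(\frac{O}{9} + \frac{O}{G}\right) + O = O + \left(G + O\right) \left(\frac{O}{9} + \frac{O}{G}\right)$)
$1917 + L{\left(y,U \right)} = 1917 + \frac{1}{9} \cdot 8 \frac{1}{\frac{16}{3}} \left(9 \cdot 8 + \frac{16 \left(18 + \frac{16}{3} + 8\right)}{3}\right) = 1917 + \frac{1}{9} \cdot 8 \cdot \frac{3}{16} \left(72 + \frac{16}{3} \cdot \frac{94}{3}\right) = 1917 + \frac{1}{9} \cdot 8 \cdot \frac{3}{16} \left(72 + \frac{1504}{9}\right) = 1917 + \frac{1}{9} \cdot 8 \cdot \frac{3}{16} \cdot \frac{2152}{9} = 1917 + \frac{1076}{27} = \frac{52835}{27}$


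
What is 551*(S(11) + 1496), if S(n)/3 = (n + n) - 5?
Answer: 852397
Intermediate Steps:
S(n) = -15 + 6*n (S(n) = 3*((n + n) - 5) = 3*(2*n - 5) = 3*(-5 + 2*n) = -15 + 6*n)
551*(S(11) + 1496) = 551*((-15 + 6*11) + 1496) = 551*((-15 + 66) + 1496) = 551*(51 + 1496) = 551*1547 = 852397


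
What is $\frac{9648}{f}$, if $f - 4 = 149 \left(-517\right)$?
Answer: $- \frac{9648}{77029} \approx -0.12525$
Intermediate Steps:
$f = -77029$ ($f = 4 + 149 \left(-517\right) = 4 - 77033 = -77029$)
$\frac{9648}{f} = \frac{9648}{-77029} = 9648 \left(- \frac{1}{77029}\right) = - \frac{9648}{77029}$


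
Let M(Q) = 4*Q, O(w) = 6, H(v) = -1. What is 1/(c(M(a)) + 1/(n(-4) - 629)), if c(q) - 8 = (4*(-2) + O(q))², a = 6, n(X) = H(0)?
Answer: 630/7559 ≈ 0.083344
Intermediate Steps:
n(X) = -1
c(q) = 12 (c(q) = 8 + (4*(-2) + 6)² = 8 + (-8 + 6)² = 8 + (-2)² = 8 + 4 = 12)
1/(c(M(a)) + 1/(n(-4) - 629)) = 1/(12 + 1/(-1 - 629)) = 1/(12 + 1/(-630)) = 1/(12 - 1/630) = 1/(7559/630) = 630/7559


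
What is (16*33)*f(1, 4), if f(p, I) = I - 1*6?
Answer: -1056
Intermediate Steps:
f(p, I) = -6 + I (f(p, I) = I - 6 = -6 + I)
(16*33)*f(1, 4) = (16*33)*(-6 + 4) = 528*(-2) = -1056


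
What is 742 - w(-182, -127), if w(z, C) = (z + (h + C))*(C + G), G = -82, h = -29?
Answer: -69900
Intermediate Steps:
w(z, C) = (-82 + C)*(-29 + C + z) (w(z, C) = (z + (-29 + C))*(C - 82) = (-29 + C + z)*(-82 + C) = (-82 + C)*(-29 + C + z))
742 - w(-182, -127) = 742 - (2378 + (-127)² - 111*(-127) - 82*(-182) - 127*(-182)) = 742 - (2378 + 16129 + 14097 + 14924 + 23114) = 742 - 1*70642 = 742 - 70642 = -69900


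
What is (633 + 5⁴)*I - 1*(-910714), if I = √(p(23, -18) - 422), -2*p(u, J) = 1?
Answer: 910714 + 8177*I*√10 ≈ 9.1071e+5 + 25858.0*I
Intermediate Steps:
p(u, J) = -½ (p(u, J) = -½*1 = -½)
I = 13*I*√10/2 (I = √(-½ - 422) = √(-845/2) = 13*I*√10/2 ≈ 20.555*I)
(633 + 5⁴)*I - 1*(-910714) = (633 + 5⁴)*(13*I*√10/2) - 1*(-910714) = (633 + 625)*(13*I*√10/2) + 910714 = 1258*(13*I*√10/2) + 910714 = 8177*I*√10 + 910714 = 910714 + 8177*I*√10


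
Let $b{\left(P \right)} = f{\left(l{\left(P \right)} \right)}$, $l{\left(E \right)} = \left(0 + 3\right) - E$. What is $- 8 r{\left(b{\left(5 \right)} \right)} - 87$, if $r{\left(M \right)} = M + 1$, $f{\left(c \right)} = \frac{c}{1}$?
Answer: $-79$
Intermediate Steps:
$l{\left(E \right)} = 3 - E$
$f{\left(c \right)} = c$ ($f{\left(c \right)} = c 1 = c$)
$b{\left(P \right)} = 3 - P$
$r{\left(M \right)} = 1 + M$
$- 8 r{\left(b{\left(5 \right)} \right)} - 87 = - 8 \left(1 + \left(3 - 5\right)\right) - 87 = - 8 \left(1 - 2\right) - 87 = \left(-8\right) \left(-1\right) - 87 = 8 - 87 = -79$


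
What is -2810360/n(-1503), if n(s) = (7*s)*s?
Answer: -401480/2259009 ≈ -0.17772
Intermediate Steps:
n(s) = 7*s**2
-2810360/n(-1503) = -2810360/(7*(-1503)**2) = -2810360/(7*2259009) = -2810360/15813063 = -2810360*1/15813063 = -401480/2259009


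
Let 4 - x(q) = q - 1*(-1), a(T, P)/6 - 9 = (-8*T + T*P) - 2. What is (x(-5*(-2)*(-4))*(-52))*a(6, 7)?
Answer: -13416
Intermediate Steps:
a(T, P) = 42 - 48*T + 6*P*T (a(T, P) = 54 + 6*((-8*T + T*P) - 2) = 54 + 6*((-8*T + P*T) - 2) = 54 + 6*(-2 - 8*T + P*T) = 54 + (-12 - 48*T + 6*P*T) = 42 - 48*T + 6*P*T)
x(q) = 3 - q (x(q) = 4 - (q - 1*(-1)) = 4 - (q + 1) = 4 - (1 + q) = 4 + (-1 - q) = 3 - q)
(x(-5*(-2)*(-4))*(-52))*a(6, 7) = ((3 - (-5*(-2))*(-4))*(-52))*(42 - 48*6 + 6*7*6) = ((3 - 10*(-4))*(-52))*(42 - 288 + 252) = ((3 - 1*(-40))*(-52))*6 = ((3 + 40)*(-52))*6 = (43*(-52))*6 = -2236*6 = -13416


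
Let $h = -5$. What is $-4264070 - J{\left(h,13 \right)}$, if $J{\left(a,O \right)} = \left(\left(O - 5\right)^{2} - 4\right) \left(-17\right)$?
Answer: $-4263050$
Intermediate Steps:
$J{\left(a,O \right)} = 68 - 17 \left(-5 + O\right)^{2}$ ($J{\left(a,O \right)} = \left(\left(-5 + O\right)^{2} - 4\right) \left(-17\right) = \left(-4 + \left(-5 + O\right)^{2}\right) \left(-17\right) = 68 - 17 \left(-5 + O\right)^{2}$)
$-4264070 - J{\left(h,13 \right)} = -4264070 - \left(68 - 17 \left(-5 + 13\right)^{2}\right) = -4264070 - \left(68 - 17 \cdot 8^{2}\right) = -4264070 - \left(68 - 1088\right) = -4264070 - -1020 = -4264070 + 1020 = -4263050$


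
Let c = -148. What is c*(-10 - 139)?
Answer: 22052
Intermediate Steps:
c*(-10 - 139) = -148*(-10 - 139) = -148*(-149) = 22052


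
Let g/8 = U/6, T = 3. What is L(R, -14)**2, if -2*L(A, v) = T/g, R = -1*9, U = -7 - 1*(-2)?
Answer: 81/1600 ≈ 0.050625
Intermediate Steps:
U = -5 (U = -7 + 2 = -5)
R = -9
g = -20/3 (g = 8*(-5/6) = -20/3 ≈ -6.6667)
L(A, v) = 9/40 (L(A, v) = -3/(2*(-20/3)) = -3*(-3)/(2*20) = -1/2*(-9/20) = 9/40)
L(R, -14)**2 = (9/40)**2 = 81/1600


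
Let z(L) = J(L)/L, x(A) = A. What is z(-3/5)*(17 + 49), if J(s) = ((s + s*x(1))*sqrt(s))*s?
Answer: -396*I*sqrt(15)/25 ≈ -61.348*I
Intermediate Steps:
J(s) = 2*s**(5/2) (J(s) = ((s + s*1)*sqrt(s))*s = ((s + s)*sqrt(s))*s = ((2*s)*sqrt(s))*s = (2*s**(3/2))*s = 2*s**(5/2))
z(L) = 2*L**(3/2) (z(L) = (2*L**(5/2))/L = 2*L**(3/2))
z(-3/5)*(17 + 49) = (2*(-3/5)**(3/2))*(17 + 49) = (2*(-3*1/5)**(3/2))*66 = (2*(-3/5)**(3/2))*66 = (2*(-3*I*sqrt(15)/25))*66 = -6*I*sqrt(15)/25*66 = -396*I*sqrt(15)/25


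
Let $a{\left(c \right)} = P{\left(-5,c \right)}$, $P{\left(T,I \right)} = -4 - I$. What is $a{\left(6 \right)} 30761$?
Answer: $-307610$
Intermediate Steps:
$a{\left(c \right)} = -4 - c$
$a{\left(6 \right)} 30761 = \left(-4 - 6\right) 30761 = \left(-10\right) 30761 = -307610$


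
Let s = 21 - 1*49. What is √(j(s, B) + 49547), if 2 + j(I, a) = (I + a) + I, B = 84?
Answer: √49573 ≈ 222.65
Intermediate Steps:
s = -28 (s = 21 - 49 = -28)
j(I, a) = -2 + a + 2*I (j(I, a) = -2 + ((I + a) + I) = -2 + (a + 2*I) = -2 + a + 2*I)
√(j(s, B) + 49547) = √((-2 + 84 + 2*(-28)) + 49547) = √((-2 + 84 - 56) + 49547) = √(26 + 49547) = √49573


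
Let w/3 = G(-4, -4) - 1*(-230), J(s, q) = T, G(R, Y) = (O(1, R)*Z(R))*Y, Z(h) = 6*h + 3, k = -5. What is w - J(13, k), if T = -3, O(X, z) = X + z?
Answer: -63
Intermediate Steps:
Z(h) = 3 + 6*h
G(R, Y) = Y*(1 + R)*(3 + 6*R) (G(R, Y) = ((1 + R)*(3 + 6*R))*Y = Y*(1 + R)*(3 + 6*R))
J(s, q) = -3
w = -66 (w = 3*(3*(-4)*(1 - 4)*(1 + 2*(-4)) - 1*(-230)) = 3*(3*(-4)*(-3)*(1 - 8) + 230) = 3*(3*(-4)*(-3)*(-7) + 230) = 3*(-252 + 230) = 3*(-22) = -66)
w - J(13, k) = -66 - 1*(-3) = -66 + 3 = -63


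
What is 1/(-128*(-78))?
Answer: 1/9984 ≈ 0.00010016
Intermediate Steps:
1/(-128*(-78)) = 1/(-1*(-9984)) = 1/9984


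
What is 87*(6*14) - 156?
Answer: 7152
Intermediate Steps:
87*(6*14) - 156 = 87*84 - 156 = 7308 - 156 = 7152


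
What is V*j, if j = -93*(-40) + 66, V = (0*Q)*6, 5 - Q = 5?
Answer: 0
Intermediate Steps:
Q = 0 (Q = 5 - 1*5 = 5 - 5 = 0)
V = 0 (V = (0*0)*6 = 0*6 = 0)
j = 3786 (j = 3720 + 66 = 3786)
V*j = 0*3786 = 0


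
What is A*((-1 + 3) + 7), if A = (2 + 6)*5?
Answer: 360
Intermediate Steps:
A = 40 (A = 8*5 = 40)
A*((-1 + 3) + 7) = 40*((-1 + 3) + 7) = 40*(2 + 7) = 40*9 = 360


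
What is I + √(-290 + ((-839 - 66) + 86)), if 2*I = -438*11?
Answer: -2409 + I*√1109 ≈ -2409.0 + 33.302*I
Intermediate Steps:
I = -2409 (I = (-438*11)/2 = (½)*(-4818) = -2409)
I + √(-290 + ((-839 - 66) + 86)) = -2409 + √(-290 + ((-839 - 66) + 86)) = -2409 + √(-290 + (-905 + 86)) = -2409 + √(-290 - 819) = -2409 + √(-1109) = -2409 + I*√1109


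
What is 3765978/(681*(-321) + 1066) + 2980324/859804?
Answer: -647419541743/46759365785 ≈ -13.846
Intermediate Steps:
3765978/(681*(-321) + 1066) + 2980324/859804 = 3765978/(-218601 + 1066) + 2980324*(1/859804) = 3765978/(-217535) + 745081/214951 = 3765978*(-1/217535) + 745081/214951 = -3765978/217535 + 745081/214951 = -647419541743/46759365785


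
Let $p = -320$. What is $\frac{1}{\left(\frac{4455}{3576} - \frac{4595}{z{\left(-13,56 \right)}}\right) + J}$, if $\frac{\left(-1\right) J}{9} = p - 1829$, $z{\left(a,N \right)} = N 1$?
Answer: $\frac{2086}{40176761} \approx 5.1921 \cdot 10^{-5}$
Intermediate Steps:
$z{\left(a,N \right)} = N$
$J = 19341$ ($J = - 9 \left(-320 - 1829\right) = \left(-9\right) \left(-2149\right) = 19341$)
$\frac{1}{\left(\frac{4455}{3576} - \frac{4595}{z{\left(-13,56 \right)}}\right) + J} = \frac{1}{\left(\frac{4455}{3576} - \frac{4595}{56}\right) + 19341} = \frac{1}{\left(4455 \cdot \frac{1}{3576} - \frac{4595}{56}\right) + 19341} = \frac{1}{\left(\frac{1485}{1192} - \frac{4595}{56}\right) + 19341} = \frac{1}{- \frac{168565}{2086} + 19341} = \frac{1}{\frac{40176761}{2086}} = \frac{2086}{40176761}$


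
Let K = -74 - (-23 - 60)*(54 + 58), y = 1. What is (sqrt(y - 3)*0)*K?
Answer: 0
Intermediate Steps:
K = 9222 (K = -74 - (-83)*112 = -74 - 1*(-9296) = -74 + 9296 = 9222)
(sqrt(y - 3)*0)*K = (sqrt(1 - 3)*0)*9222 = (sqrt(-2)*0)*9222 = ((I*sqrt(2))*0)*9222 = 0*9222 = 0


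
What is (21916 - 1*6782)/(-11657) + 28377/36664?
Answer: -224082287/427392248 ≈ -0.52430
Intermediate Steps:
(21916 - 1*6782)/(-11657) + 28377/36664 = (21916 - 6782)*(-1/11657) + 28377*(1/36664) = 15134*(-1/11657) + 28377/36664 = -15134/11657 + 28377/36664 = -224082287/427392248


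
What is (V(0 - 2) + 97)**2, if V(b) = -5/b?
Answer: 39601/4 ≈ 9900.3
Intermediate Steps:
(V(0 - 2) + 97)**2 = (-5/(0 - 2) + 97)**2 = (-5/(-2) + 97)**2 = (-5*(-1/2) + 97)**2 = (5/2 + 97)**2 = (199/2)**2 = 39601/4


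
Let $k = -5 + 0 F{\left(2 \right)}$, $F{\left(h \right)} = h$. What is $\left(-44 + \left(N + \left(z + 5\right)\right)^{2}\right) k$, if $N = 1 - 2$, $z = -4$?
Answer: $220$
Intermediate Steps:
$N = -1$
$k = -5$ ($k = -5 + 0 \cdot 2 = -5 + 0 = -5$)
$\left(-44 + \left(N + \left(z + 5\right)\right)^{2}\right) k = \left(-44 + \left(-1 + \left(-4 + 5\right)\right)^{2}\right) \left(-5\right) = \left(-44 + \left(-1 + 1\right)^{2}\right) \left(-5\right) = \left(-44 + 0^{2}\right) \left(-5\right) = \left(-44 + 0\right) \left(-5\right) = \left(-44\right) \left(-5\right) = 220$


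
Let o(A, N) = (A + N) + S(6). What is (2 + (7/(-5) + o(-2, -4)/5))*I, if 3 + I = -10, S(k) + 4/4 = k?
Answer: -26/5 ≈ -5.2000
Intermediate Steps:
S(k) = -1 + k
I = -13 (I = -3 - 10 = -13)
o(A, N) = 5 + A + N (o(A, N) = (A + N) + (-1 + 6) = (A + N) + 5 = 5 + A + N)
(2 + (7/(-5) + o(-2, -4)/5))*I = (2 + (7/(-5) + (5 - 2 - 4)/5))*(-13) = (2 + (7*(-1/5) - 1*1/5))*(-13) = (2 + (-7/5 - 1/5))*(-13) = (2 - 8/5)*(-13) = (2/5)*(-13) = -26/5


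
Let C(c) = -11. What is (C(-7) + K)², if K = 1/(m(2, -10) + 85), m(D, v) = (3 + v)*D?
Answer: 608400/5041 ≈ 120.69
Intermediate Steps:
m(D, v) = D*(3 + v)
K = 1/71 (K = 1/(2*(3 - 10) + 85) = 1/(2*(-7) + 85) = 1/(-14 + 85) = 1/71 ≈ 0.014085)
(C(-7) + K)² = (-11 + 1/71)² = (-780/71)² = 608400/5041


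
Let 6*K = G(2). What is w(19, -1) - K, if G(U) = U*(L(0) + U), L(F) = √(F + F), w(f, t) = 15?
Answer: 43/3 ≈ 14.333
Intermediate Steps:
L(F) = √2*√F (L(F) = √(2*F) = √2*√F)
G(U) = U² (G(U) = U*(√2*√0 + U) = U*(√2*0 + U) = U*(0 + U) = U*U = U²)
K = ⅔ (K = (⅙)*2² = (⅙)*4 = ⅔ ≈ 0.66667)
w(19, -1) - K = 15 - 1*⅔ = 15 - ⅔ = 43/3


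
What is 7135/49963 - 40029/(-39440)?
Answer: 134198431/115914160 ≈ 1.1577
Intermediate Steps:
7135/49963 - 40029/(-39440) = 7135*(1/49963) - 40029*(-1/39440) = 7135/49963 + 40029/39440 = 134198431/115914160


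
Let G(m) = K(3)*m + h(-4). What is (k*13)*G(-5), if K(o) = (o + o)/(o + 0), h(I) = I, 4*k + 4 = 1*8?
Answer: -182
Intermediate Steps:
k = 1 (k = -1 + (1*8)/4 = -1 + (¼)*8 = -1 + 2 = 1)
K(o) = 2 (K(o) = (2*o)/o = 2)
G(m) = -4 + 2*m (G(m) = 2*m - 4 = -4 + 2*m)
(k*13)*G(-5) = (1*13)*(-4 + 2*(-5)) = 13*(-4 - 10) = 13*(-14) = -182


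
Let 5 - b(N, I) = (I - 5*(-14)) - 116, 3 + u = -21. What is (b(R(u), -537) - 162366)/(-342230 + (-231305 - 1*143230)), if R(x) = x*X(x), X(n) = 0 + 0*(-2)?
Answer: 161778/716765 ≈ 0.22571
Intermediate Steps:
u = -24 (u = -3 - 21 = -24)
X(n) = 0 (X(n) = 0 + 0 = 0)
R(x) = 0 (R(x) = x*0 = 0)
b(N, I) = 51 - I (b(N, I) = 5 - ((I - 5*(-14)) - 116) = 5 - ((I + 70) - 116) = 5 - ((70 + I) - 116) = 5 - (-46 + I) = 5 + (46 - I) = 51 - I)
(b(R(u), -537) - 162366)/(-342230 + (-231305 - 1*143230)) = ((51 - 1*(-537)) - 162366)/(-342230 + (-231305 - 1*143230)) = ((51 + 537) - 162366)/(-342230 + (-231305 - 143230)) = (588 - 162366)/(-342230 - 374535) = -161778/(-716765) = -161778*(-1/716765) = 161778/716765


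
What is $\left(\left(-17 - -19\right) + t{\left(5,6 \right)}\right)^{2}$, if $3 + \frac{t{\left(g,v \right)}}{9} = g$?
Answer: $400$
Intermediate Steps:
$t{\left(g,v \right)} = -27 + 9 g$
$\left(\left(-17 - -19\right) + t{\left(5,6 \right)}\right)^{2} = \left(\left(-17 - -19\right) + \left(-27 + 9 \cdot 5\right)\right)^{2} = \left(\left(-17 + 19\right) + \left(-27 + 45\right)\right)^{2} = \left(2 + 18\right)^{2} = 20^{2} = 400$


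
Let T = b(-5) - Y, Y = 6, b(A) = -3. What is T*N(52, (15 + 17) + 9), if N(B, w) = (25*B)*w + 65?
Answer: -480285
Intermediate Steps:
T = -9 (T = -3 - 1*6 = -3 - 6 = -9)
N(B, w) = 65 + 25*B*w (N(B, w) = 25*B*w + 65 = 65 + 25*B*w)
T*N(52, (15 + 17) + 9) = -9*(65 + 25*52*((15 + 17) + 9)) = -9*(65 + 25*52*(32 + 9)) = -9*(65 + 25*52*41) = -9*(65 + 53300) = -9*53365 = -480285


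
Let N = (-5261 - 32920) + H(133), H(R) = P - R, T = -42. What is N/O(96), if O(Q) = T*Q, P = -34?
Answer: 9587/1008 ≈ 9.5109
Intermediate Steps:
H(R) = -34 - R
N = -38348 (N = (-5261 - 32920) + (-34 - 1*133) = -38181 + (-34 - 133) = -38181 - 167 = -38348)
O(Q) = -42*Q
N/O(96) = -38348/((-42*96)) = -38348/(-4032) = -38348*(-1/4032) = 9587/1008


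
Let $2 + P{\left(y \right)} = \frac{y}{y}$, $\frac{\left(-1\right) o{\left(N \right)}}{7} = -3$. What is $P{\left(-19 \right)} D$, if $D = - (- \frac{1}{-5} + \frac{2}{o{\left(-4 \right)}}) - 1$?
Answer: $\frac{136}{105} \approx 1.2952$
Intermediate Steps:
$o{\left(N \right)} = 21$ ($o{\left(N \right)} = \left(-7\right) \left(-3\right) = 21$)
$P{\left(y \right)} = -1$ ($P{\left(y \right)} = -2 + \frac{y}{y} = -2 + 1 = -1$)
$D = - \frac{136}{105}$ ($D = - (- \frac{1}{-5} + \frac{2}{21}) - 1 = - (\left(-1\right) \left(- \frac{1}{5}\right) + 2 \cdot \frac{1}{21}) - 1 = - (\frac{1}{5} + \frac{2}{21}) - 1 = \left(-1\right) \frac{31}{105} - 1 = - \frac{31}{105} - 1 = - \frac{136}{105} \approx -1.2952$)
$P{\left(-19 \right)} D = \left(-1\right) \left(- \frac{136}{105}\right) = \frac{136}{105}$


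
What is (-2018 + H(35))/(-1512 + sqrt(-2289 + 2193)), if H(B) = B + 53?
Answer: 12159/9526 + 193*I*sqrt(6)/57156 ≈ 1.2764 + 0.0082712*I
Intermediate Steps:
H(B) = 53 + B
(-2018 + H(35))/(-1512 + sqrt(-2289 + 2193)) = (-2018 + (53 + 35))/(-1512 + sqrt(-2289 + 2193)) = (-2018 + 88)/(-1512 + sqrt(-96)) = -1930/(-1512 + 4*I*sqrt(6))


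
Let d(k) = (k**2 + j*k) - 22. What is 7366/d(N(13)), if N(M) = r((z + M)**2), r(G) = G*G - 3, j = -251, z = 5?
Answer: 3683/5496491242 ≈ 6.7006e-7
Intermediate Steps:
r(G) = -3 + G**2 (r(G) = G**2 - 3 = -3 + G**2)
N(M) = -3 + (5 + M)**4 (N(M) = -3 + ((5 + M)**2)**2 = -3 + (5 + M)**4)
d(k) = -22 + k**2 - 251*k (d(k) = (k**2 - 251*k) - 22 = -22 + k**2 - 251*k)
7366/d(N(13)) = 7366/(-22 + (-3 + (5 + 13)**4)**2 - 251*(-3 + (5 + 13)**4)) = 7366/(-22 + (-3 + 18**4)**2 - 251*(-3 + 18**4)) = 7366/(-22 + (-3 + 104976)**2 - 251*(-3 + 104976)) = 7366/(-22 + 104973**2 - 251*104973) = 7366/(-22 + 11019330729 - 26348223) = 7366/10992982484 = 7366*(1/10992982484) = 3683/5496491242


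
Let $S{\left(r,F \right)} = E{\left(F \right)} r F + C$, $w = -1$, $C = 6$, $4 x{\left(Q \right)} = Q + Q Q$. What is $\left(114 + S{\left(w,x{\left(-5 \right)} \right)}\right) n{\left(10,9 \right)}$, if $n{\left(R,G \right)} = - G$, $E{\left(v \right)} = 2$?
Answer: $-990$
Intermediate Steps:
$x{\left(Q \right)} = \frac{Q}{4} + \frac{Q^{2}}{4}$ ($x{\left(Q \right)} = \frac{Q + Q Q}{4} = \frac{Q + Q^{2}}{4} = \frac{Q}{4} + \frac{Q^{2}}{4}$)
$S{\left(r,F \right)} = 6 + 2 F r$ ($S{\left(r,F \right)} = 2 r F + 6 = 2 F r + 6 = 6 + 2 F r$)
$\left(114 + S{\left(w,x{\left(-5 \right)} \right)}\right) n{\left(10,9 \right)} = \left(114 + \left(6 + 2 \cdot \frac{1}{4} \left(-5\right) \left(1 - 5\right) \left(-1\right)\right)\right) \left(\left(-1\right) 9\right) = \left(114 + \left(6 + 2 \cdot \frac{1}{4} \left(-5\right) \left(-4\right) \left(-1\right)\right)\right) \left(-9\right) = \left(114 + \left(6 + 2 \cdot 5 \left(-1\right)\right)\right) \left(-9\right) = \left(114 + \left(6 - 10\right)\right) \left(-9\right) = \left(114 - 4\right) \left(-9\right) = 110 \left(-9\right) = -990$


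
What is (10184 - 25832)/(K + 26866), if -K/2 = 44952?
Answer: 7824/31519 ≈ 0.24823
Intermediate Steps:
K = -89904 (K = -2*44952 = -89904)
(10184 - 25832)/(K + 26866) = (10184 - 25832)/(-89904 + 26866) = -15648/(-63038) = -15648*(-1/63038) = 7824/31519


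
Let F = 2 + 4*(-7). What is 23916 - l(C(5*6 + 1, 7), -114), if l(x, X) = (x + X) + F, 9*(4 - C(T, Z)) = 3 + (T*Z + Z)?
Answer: 216695/9 ≈ 24077.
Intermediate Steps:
C(T, Z) = 11/3 - Z/9 - T*Z/9 (C(T, Z) = 4 - (3 + (T*Z + Z))/9 = 4 - (3 + (Z + T*Z))/9 = 4 - (3 + Z + T*Z)/9 = 4 + (-1/3 - Z/9 - T*Z/9) = 11/3 - Z/9 - T*Z/9)
F = -26 (F = 2 - 28 = -26)
l(x, X) = -26 + X + x (l(x, X) = (x + X) - 26 = (X + x) - 26 = -26 + X + x)
23916 - l(C(5*6 + 1, 7), -114) = 23916 - (-26 - 114 + (11/3 - 1/9*7 - 1/9*(5*6 + 1)*7)) = 23916 - (-26 - 114 + (11/3 - 7/9 - 1/9*(30 + 1)*7)) = 23916 - (-26 - 114 + (11/3 - 7/9 - 1/9*31*7)) = 23916 - (-26 - 114 + (11/3 - 7/9 - 217/9)) = 23916 - (-26 - 114 - 191/9) = 23916 - 1*(-1451/9) = 23916 + 1451/9 = 216695/9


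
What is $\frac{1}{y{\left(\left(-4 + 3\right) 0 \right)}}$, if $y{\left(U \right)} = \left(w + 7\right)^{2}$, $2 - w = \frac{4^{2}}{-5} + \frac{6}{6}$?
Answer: $\frac{25}{3136} \approx 0.0079719$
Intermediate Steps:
$w = \frac{21}{5}$ ($w = 2 - \left(\frac{4^{2}}{-5} + \frac{6}{6}\right) = 2 - \left(16 \left(- \frac{1}{5}\right) + 6 \cdot \frac{1}{6}\right) = 2 - \left(- \frac{16}{5} + 1\right) = 2 - - \frac{11}{5} = 2 + \frac{11}{5} = \frac{21}{5} \approx 4.2$)
$y{\left(U \right)} = \frac{3136}{25}$ ($y{\left(U \right)} = \left(\frac{21}{5} + 7\right)^{2} = \left(\frac{56}{5}\right)^{2} = \frac{3136}{25}$)
$\frac{1}{y{\left(\left(-4 + 3\right) 0 \right)}} = \frac{1}{\frac{3136}{25}} = \frac{25}{3136}$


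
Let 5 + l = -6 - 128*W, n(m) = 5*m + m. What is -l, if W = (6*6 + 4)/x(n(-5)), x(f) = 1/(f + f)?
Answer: -307189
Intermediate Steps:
n(m) = 6*m
x(f) = 1/(2*f)
W = -2400 (W = (6*6 + 4)/((1/(2*((6*(-5)))))) = (36 + 4)/(((½)/(-30))) = 40/(((½)*(-1/30))) = 40/(-1/60) = 40*(-60) = -2400)
l = 307189 (l = -5 + (-6 - 128*(-2400)) = -5 + (-6 + 307200) = -5 + 307194 = 307189)
-l = -1*307189 = -307189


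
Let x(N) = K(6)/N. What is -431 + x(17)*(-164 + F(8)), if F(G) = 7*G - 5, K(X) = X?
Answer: -8005/17 ≈ -470.88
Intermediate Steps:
F(G) = -5 + 7*G
x(N) = 6/N
-431 + x(17)*(-164 + F(8)) = -431 + (6/17)*(-164 + (-5 + 7*8)) = -431 + (6*(1/17))*(-164 + (-5 + 56)) = -431 + 6*(-164 + 51)/17 = -431 + (6/17)*(-113) = -431 - 678/17 = -8005/17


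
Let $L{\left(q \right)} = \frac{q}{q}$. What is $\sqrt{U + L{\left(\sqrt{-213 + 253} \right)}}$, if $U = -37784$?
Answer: $i \sqrt{37783} \approx 194.38 i$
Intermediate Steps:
$L{\left(q \right)} = 1$
$\sqrt{U + L{\left(\sqrt{-213 + 253} \right)}} = \sqrt{-37784 + 1} = \sqrt{-37783} = i \sqrt{37783}$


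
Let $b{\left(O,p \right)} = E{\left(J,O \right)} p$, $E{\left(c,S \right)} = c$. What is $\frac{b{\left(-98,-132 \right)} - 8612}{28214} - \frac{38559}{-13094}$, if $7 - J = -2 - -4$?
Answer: $\frac{483248029}{184717058} \approx 2.6162$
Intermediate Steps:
$J = 5$ ($J = 7 - \left(-2 - -4\right) = 7 - \left(-2 + 4\right) = 7 - 2 = 5$)
$b{\left(O,p \right)} = 5 p$
$\frac{b{\left(-98,-132 \right)} - 8612}{28214} - \frac{38559}{-13094} = \frac{5 \left(-132\right) - 8612}{28214} - \frac{38559}{-13094} = \left(-660 - 8612\right) \frac{1}{28214} - - \frac{38559}{13094} = \left(-9272\right) \frac{1}{28214} + \frac{38559}{13094} = - \frac{4636}{14107} + \frac{38559}{13094} = \frac{483248029}{184717058}$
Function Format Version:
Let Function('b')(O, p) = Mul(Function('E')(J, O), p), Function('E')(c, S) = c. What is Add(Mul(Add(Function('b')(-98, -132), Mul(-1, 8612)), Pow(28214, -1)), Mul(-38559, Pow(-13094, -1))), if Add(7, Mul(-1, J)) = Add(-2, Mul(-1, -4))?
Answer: Rational(483248029, 184717058) ≈ 2.6162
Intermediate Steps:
J = 5 (J = Add(7, Mul(-1, Add(-2, Mul(-1, -4)))) = Add(7, Mul(-1, Add(-2, 4))) = Add(7, Mul(-1, 2)) = Add(7, -2) = 5)
Function('b')(O, p) = Mul(5, p)
Add(Mul(Add(Function('b')(-98, -132), Mul(-1, 8612)), Pow(28214, -1)), Mul(-38559, Pow(-13094, -1))) = Add(Mul(Add(Mul(5, -132), Mul(-1, 8612)), Pow(28214, -1)), Mul(-38559, Pow(-13094, -1))) = Add(Mul(Add(-660, -8612), Rational(1, 28214)), Mul(-38559, Rational(-1, 13094))) = Add(Mul(-9272, Rational(1, 28214)), Rational(38559, 13094)) = Add(Rational(-4636, 14107), Rational(38559, 13094)) = Rational(483248029, 184717058)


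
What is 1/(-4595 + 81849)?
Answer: 1/77254 ≈ 1.2944e-5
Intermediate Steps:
1/(-4595 + 81849) = 1/77254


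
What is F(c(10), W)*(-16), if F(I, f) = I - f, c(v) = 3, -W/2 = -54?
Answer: 1680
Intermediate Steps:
W = 108 (W = -2*(-54) = 108)
F(c(10), W)*(-16) = (3 - 1*108)*(-16) = (3 - 108)*(-16) = -105*(-16) = 1680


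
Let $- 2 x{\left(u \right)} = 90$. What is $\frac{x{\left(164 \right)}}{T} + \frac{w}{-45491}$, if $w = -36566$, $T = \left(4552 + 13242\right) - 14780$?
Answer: $\frac{108162829}{137109874} \approx 0.78888$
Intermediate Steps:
$x{\left(u \right)} = -45$ ($x{\left(u \right)} = \left(- \frac{1}{2}\right) 90 = -45$)
$T = 3014$ ($T = 17794 - 14780 = 3014$)
$\frac{x{\left(164 \right)}}{T} + \frac{w}{-45491} = - \frac{45}{3014} - \frac{36566}{-45491} = \left(-45\right) \frac{1}{3014} - - \frac{36566}{45491} = - \frac{45}{3014} + \frac{36566}{45491} = \frac{108162829}{137109874}$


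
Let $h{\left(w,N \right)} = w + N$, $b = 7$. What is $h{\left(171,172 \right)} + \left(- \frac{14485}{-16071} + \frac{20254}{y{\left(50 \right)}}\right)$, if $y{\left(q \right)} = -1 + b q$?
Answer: $\frac{2254368496}{5608779} \approx 401.94$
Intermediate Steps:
$y{\left(q \right)} = -1 + 7 q$
$h{\left(w,N \right)} = N + w$
$h{\left(171,172 \right)} + \left(- \frac{14485}{-16071} + \frac{20254}{y{\left(50 \right)}}\right) = \left(172 + 171\right) - \left(- \frac{14485}{16071} - \frac{20254}{-1 + 7 \cdot 50}\right) = 343 - \left(- \frac{14485}{16071} - \frac{20254}{-1 + 350}\right) = 343 + \left(\frac{14485}{16071} + \frac{20254}{349}\right) = 343 + \frac{330557299}{5608779} = \frac{2254368496}{5608779}$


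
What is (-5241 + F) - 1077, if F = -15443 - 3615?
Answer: -25376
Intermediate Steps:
F = -19058
(-5241 + F) - 1077 = (-5241 - 19058) - 1077 = -24299 - 1077 = -25376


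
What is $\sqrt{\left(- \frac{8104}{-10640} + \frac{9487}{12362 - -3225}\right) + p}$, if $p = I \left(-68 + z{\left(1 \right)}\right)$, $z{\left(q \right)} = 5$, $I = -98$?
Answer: $\frac{\sqrt{2653941573628855510}}{20730710} \approx 78.583$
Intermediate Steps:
$p = 6174$ ($p = - 98 \left(-68 + 5\right) = \left(-98\right) \left(-63\right) = 6174$)
$\sqrt{\left(- \frac{8104}{-10640} + \frac{9487}{12362 - -3225}\right) + p} = \sqrt{\left(- \frac{8104}{-10640} + \frac{9487}{12362 - -3225}\right) + 6174} = \sqrt{\left(\left(-8104\right) \left(- \frac{1}{10640}\right) + \frac{9487}{12362 + 3225}\right) + 6174} = \sqrt{\left(\frac{1013}{1330} + \frac{9487}{15587}\right) + 6174} = \sqrt{\frac{28407341}{20730710} + 6174} = \sqrt{\frac{128019810881}{20730710}} = \frac{\sqrt{2653941573628855510}}{20730710}$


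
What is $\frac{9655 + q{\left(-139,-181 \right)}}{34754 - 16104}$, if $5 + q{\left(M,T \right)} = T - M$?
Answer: $\frac{4804}{9325} \approx 0.51517$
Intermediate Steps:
$q{\left(M,T \right)} = -5 + T - M$ ($q{\left(M,T \right)} = -5 - \left(M - T\right) = -5 + T - M$)
$\frac{9655 + q{\left(-139,-181 \right)}}{34754 - 16104} = \frac{9655 - 47}{34754 - 16104} = \frac{9655 - 47}{18650} = \left(9655 - 47\right) \frac{1}{18650} = 9608 \cdot \frac{1}{18650} = \frac{4804}{9325}$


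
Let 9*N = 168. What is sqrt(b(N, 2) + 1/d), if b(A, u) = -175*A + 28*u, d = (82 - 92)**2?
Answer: I*sqrt(2889591)/30 ≈ 56.663*I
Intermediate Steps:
N = 56/3 (N = (1/9)*168 = 56/3 ≈ 18.667)
d = 100 (d = (-10)**2 = 100)
sqrt(b(N, 2) + 1/d) = sqrt((-175*56/3 + 28*2) + 1/100) = sqrt((-9800/3 + 56) + 1/100) = sqrt(-9632/3 + 1/100) = sqrt(-963197/300) = I*sqrt(2889591)/30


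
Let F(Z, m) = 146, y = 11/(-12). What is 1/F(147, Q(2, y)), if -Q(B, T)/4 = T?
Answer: 1/146 ≈ 0.0068493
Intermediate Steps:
y = -11/12 (y = 11*(-1/12) = -11/12 ≈ -0.91667)
Q(B, T) = -4*T
1/F(147, Q(2, y)) = 1/146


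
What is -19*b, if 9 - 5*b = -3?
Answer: -228/5 ≈ -45.600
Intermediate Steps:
b = 12/5 (b = 9/5 - ⅕*(-3) = 9/5 + ⅗ = 12/5 ≈ 2.4000)
-19*b = -19*12/5 = -228/5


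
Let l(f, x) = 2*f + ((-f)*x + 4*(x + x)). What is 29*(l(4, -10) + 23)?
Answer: -261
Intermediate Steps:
l(f, x) = 2*f + 8*x - f*x (l(f, x) = 2*f + (-f*x + 4*(2*x)) = 2*f + (-f*x + 8*x) = 2*f + (8*x - f*x) = 2*f + 8*x - f*x)
29*(l(4, -10) + 23) = 29*((2*4 + 8*(-10) - 1*4*(-10)) + 23) = 29*((8 - 80 + 40) + 23) = 29*(-32 + 23) = 29*(-9) = -261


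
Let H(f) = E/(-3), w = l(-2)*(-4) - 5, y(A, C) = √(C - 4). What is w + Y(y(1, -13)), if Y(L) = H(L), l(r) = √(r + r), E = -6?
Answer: -3 - 8*I ≈ -3.0 - 8.0*I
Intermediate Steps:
y(A, C) = √(-4 + C)
l(r) = √2*√r (l(r) = √(2*r) = √2*√r)
w = -5 - 8*I (w = (√2*√(-2))*(-4) - 5 = (√2*(I*√2))*(-4) - 5 = (2*I)*(-4) - 5 = -8*I - 5 = -5 - 8*I ≈ -5.0 - 8.0*I)
H(f) = 2 (H(f) = -6/(-3) = -6*(-⅓) = 2)
Y(L) = 2
w + Y(y(1, -13)) = (-5 - 8*I) + 2 = -3 - 8*I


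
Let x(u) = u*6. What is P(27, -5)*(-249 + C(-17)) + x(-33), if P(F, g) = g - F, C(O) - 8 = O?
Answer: 8058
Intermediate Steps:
C(O) = 8 + O
x(u) = 6*u
P(27, -5)*(-249 + C(-17)) + x(-33) = (-5 - 1*27)*(-249 + (8 - 17)) + 6*(-33) = (-5 - 27)*(-249 - 9) - 198 = -32*(-258) - 198 = 8256 - 198 = 8058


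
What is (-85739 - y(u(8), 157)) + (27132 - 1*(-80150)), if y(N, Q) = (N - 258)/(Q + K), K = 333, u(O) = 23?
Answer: 2111261/98 ≈ 21543.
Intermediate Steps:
y(N, Q) = (-258 + N)/(333 + Q) (y(N, Q) = (N - 258)/(Q + 333) = (-258 + N)/(333 + Q))
(-85739 - y(u(8), 157)) + (27132 - 1*(-80150)) = (-85739 - (-258 + 23)/(333 + 157)) + (27132 - 1*(-80150)) = (-85739 - (-235)/490) + (27132 + 80150) = (-85739 - (-235)/490) + 107282 = (-85739 - 1*(-47/98)) + 107282 = (-85739 + 47/98) + 107282 = -8402375/98 + 107282 = 2111261/98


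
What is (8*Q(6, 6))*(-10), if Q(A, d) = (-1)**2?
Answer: -80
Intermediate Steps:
Q(A, d) = 1
(8*Q(6, 6))*(-10) = (8*1)*(-10) = 8*(-10) = -80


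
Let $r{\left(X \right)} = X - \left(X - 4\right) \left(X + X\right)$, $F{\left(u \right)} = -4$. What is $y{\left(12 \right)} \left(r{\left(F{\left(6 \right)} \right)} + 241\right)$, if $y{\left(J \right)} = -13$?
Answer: $-2249$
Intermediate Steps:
$r{\left(X \right)} = X - 2 X \left(-4 + X\right)$ ($r{\left(X \right)} = X - \left(-4 + X\right) 2 X = X - 2 X \left(-4 + X\right)$)
$y{\left(12 \right)} \left(r{\left(F{\left(6 \right)} \right)} + 241\right) = - 13 \left(- 4 \left(9 - -8\right) + 241\right) = - 13 \left(- 4 \left(9 + 8\right) + 241\right) = - 13 \left(\left(-4\right) 17 + 241\right) = - 13 \left(-68 + 241\right) = \left(-13\right) 173 = -2249$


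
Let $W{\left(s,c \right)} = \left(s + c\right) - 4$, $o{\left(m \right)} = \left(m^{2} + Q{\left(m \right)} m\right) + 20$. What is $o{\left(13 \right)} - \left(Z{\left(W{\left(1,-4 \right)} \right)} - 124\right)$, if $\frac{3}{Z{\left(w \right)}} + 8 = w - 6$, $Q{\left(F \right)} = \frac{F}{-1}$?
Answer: $\frac{1009}{7} \approx 144.14$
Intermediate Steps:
$Q{\left(F \right)} = - F$ ($Q{\left(F \right)} = F \left(-1\right) = - F$)
$o{\left(m \right)} = 20$ ($o{\left(m \right)} = \left(m^{2} + - m m\right) + 20 = \left(m^{2} - m^{2}\right) + 20 = 0 + 20 = 20$)
$W{\left(s,c \right)} = -4 + c + s$ ($W{\left(s,c \right)} = \left(c + s\right) - 4 = -4 + c + s$)
$Z{\left(w \right)} = \frac{3}{-14 + w}$ ($Z{\left(w \right)} = \frac{3}{-8 + \left(w - 6\right)} = \frac{3}{-8 + \left(-6 + w\right)} = \frac{3}{-14 + w}$)
$o{\left(13 \right)} - \left(Z{\left(W{\left(1,-4 \right)} \right)} - 124\right) = 20 - \left(\frac{3}{-14 - 7} - 124\right) = 20 - \left(\frac{3}{-21} - 124\right) = 20 - \left(3 \left(- \frac{1}{21}\right) - 124\right) = 20 - \left(- \frac{1}{7} - 124\right) = 20 - - \frac{869}{7} = 20 + \frac{869}{7} = \frac{1009}{7}$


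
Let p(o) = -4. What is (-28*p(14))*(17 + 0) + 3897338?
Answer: 3899242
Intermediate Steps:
(-28*p(14))*(17 + 0) + 3897338 = (-28*(-4))*(17 + 0) + 3897338 = 112*17 + 3897338 = 1904 + 3897338 = 3899242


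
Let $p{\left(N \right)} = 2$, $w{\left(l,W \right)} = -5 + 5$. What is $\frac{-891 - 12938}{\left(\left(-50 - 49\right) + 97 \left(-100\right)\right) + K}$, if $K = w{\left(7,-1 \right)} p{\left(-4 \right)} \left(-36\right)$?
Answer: $\frac{13829}{9799} \approx 1.4113$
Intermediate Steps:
$w{\left(l,W \right)} = 0$
$K = 0$ ($K = 0 \cdot 2 \left(-36\right) = 0 \left(-36\right) = 0$)
$\frac{-891 - 12938}{\left(\left(-50 - 49\right) + 97 \left(-100\right)\right) + K} = \frac{-891 - 12938}{\left(\left(-50 - 49\right) + 97 \left(-100\right)\right) + 0} = - \frac{13829}{\left(\left(-50 - 49\right) - 9700\right) + 0} = - \frac{13829}{\left(-99 - 9700\right) + 0} = - \frac{13829}{-9799 + 0} = - \frac{13829}{-9799} = \left(-13829\right) \left(- \frac{1}{9799}\right) = \frac{13829}{9799}$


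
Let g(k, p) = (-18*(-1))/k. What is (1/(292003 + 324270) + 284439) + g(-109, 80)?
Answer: 19106825174518/67173757 ≈ 2.8444e+5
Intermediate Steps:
g(k, p) = 18/k
(1/(292003 + 324270) + 284439) + g(-109, 80) = (1/(292003 + 324270) + 284439) + 18/(-109) = (1/616273 + 284439) + 18*(-1/109) = (1/616273 + 284439) - 18/109 = 175292075848/616273 - 18/109 = 19106825174518/67173757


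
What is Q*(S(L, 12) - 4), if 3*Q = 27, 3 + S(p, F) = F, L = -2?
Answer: 45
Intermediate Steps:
S(p, F) = -3 + F
Q = 9 (Q = (1/3)*27 = 9)
Q*(S(L, 12) - 4) = 9*((-3 + 12) - 4) = 9*(9 - 4) = 9*5 = 45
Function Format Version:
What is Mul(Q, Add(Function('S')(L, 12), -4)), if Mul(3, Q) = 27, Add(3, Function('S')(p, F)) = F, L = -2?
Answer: 45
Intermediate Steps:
Function('S')(p, F) = Add(-3, F)
Q = 9 (Q = Mul(Rational(1, 3), 27) = 9)
Mul(Q, Add(Function('S')(L, 12), -4)) = Mul(9, Add(Add(-3, 12), -4)) = Mul(9, Add(9, -4)) = Mul(9, 5) = 45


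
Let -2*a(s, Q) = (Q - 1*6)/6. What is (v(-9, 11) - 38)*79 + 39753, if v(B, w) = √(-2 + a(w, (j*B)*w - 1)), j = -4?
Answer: 36751 + 79*I*√1239/6 ≈ 36751.0 + 463.46*I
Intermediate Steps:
a(s, Q) = ½ - Q/12 (a(s, Q) = -(Q - 1*6)/(2*6) = -(Q - 6)/(2*6) = -(-6 + Q)/(2*6) = -(-1 + Q/6)/2 = ½ - Q/12)
v(B, w) = √(-17/12 + B*w/3) (v(B, w) = √(-2 + (½ - ((-4*B)*w - 1)/12)) = √(-2 + (½ - (-4*B*w - 1)/12)) = √(-2 + (½ - (-1 - 4*B*w)/12)) = √(-2 + (½ + (1/12 + B*w/3))) = √(-2 + (7/12 + B*w/3)) = √(-17/12 + B*w/3))
(v(-9, 11) - 38)*79 + 39753 = (√(-51 + 12*(-9)*11)/6 - 38)*79 + 39753 = (√(-51 - 1188)/6 - 38)*79 + 39753 = (√(-1239)/6 - 38)*79 + 39753 = ((I*√1239)/6 - 38)*79 + 39753 = (I*√1239/6 - 38)*79 + 39753 = (-38 + I*√1239/6)*79 + 39753 = (-3002 + 79*I*√1239/6) + 39753 = 36751 + 79*I*√1239/6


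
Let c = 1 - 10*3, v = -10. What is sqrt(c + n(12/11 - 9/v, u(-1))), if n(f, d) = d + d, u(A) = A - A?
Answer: I*sqrt(29) ≈ 5.3852*I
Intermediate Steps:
u(A) = 0
n(f, d) = 2*d
c = -29 (c = 1 - 30 = -29)
sqrt(c + n(12/11 - 9/v, u(-1))) = sqrt(-29 + 2*0) = sqrt(-29 + 0) = sqrt(-29) = I*sqrt(29)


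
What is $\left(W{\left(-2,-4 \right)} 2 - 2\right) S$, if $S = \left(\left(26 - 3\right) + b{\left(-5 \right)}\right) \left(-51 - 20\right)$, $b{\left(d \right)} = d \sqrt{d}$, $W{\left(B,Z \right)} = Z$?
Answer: $16330 - 3550 i \sqrt{5} \approx 16330.0 - 7938.0 i$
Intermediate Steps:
$b{\left(d \right)} = d^{\frac{3}{2}}$
$S = -1633 + 355 i \sqrt{5}$ ($S = \left(\left(26 - 3\right) + \left(-5\right)^{\frac{3}{2}}\right) \left(-51 - 20\right) = \left(\left(26 - 3\right) - 5 i \sqrt{5}\right) \left(-71\right) = \left(23 - 5 i \sqrt{5}\right) \left(-71\right) = -1633 + 355 i \sqrt{5} \approx -1633.0 + 793.8 i$)
$\left(W{\left(-2,-4 \right)} 2 - 2\right) S = \left(\left(-4\right) 2 - 2\right) \left(-1633 + 355 i \sqrt{5}\right) = \left(-8 - 2\right) \left(-1633 + 355 i \sqrt{5}\right) = - 10 \left(-1633 + 355 i \sqrt{5}\right) = 16330 - 3550 i \sqrt{5}$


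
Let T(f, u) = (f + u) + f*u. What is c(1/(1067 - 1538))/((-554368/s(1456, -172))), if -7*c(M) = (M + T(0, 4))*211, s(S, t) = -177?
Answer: -3348781/87035776 ≈ -0.038476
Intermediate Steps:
T(f, u) = f + u + f*u
c(M) = -844/7 - 211*M/7 (c(M) = -(M + (0 + 4 + 0*4))*211/7 = -(M + (0 + 4 + 0))*211/7 = -(M + 4)*211/7 = -(4 + M)*211/7 = -(844 + 211*M)/7 = -844/7 - 211*M/7)
c(1/(1067 - 1538))/((-554368/s(1456, -172))) = (-844/7 - 211/(7*(1067 - 1538)))/((-554368/(-177))) = (-844/7 - 211/7/(-471))/((-554368*(-1/177))) = (-844/7 - 211/7*(-1/471))/(554368/177) = (-844/7 + 211/3297)*(177/554368) = -56759/471*177/554368 = -3348781/87035776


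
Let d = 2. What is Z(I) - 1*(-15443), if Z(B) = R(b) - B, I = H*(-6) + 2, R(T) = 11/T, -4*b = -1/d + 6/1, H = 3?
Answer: 15451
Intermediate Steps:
b = -11/8 (b = -(-1/2 + 6/1)/4 = -(-1*½ + 6*1)/4 = -(-½ + 6)/4 = -¼*11/2 = -11/8 ≈ -1.3750)
I = -16 (I = 3*(-6) + 2 = -18 + 2 = -16)
Z(B) = -8 - B (Z(B) = 11/(-11/8) - B = 11*(-8/11) - B = -8 - B)
Z(I) - 1*(-15443) = (-8 - 1*(-16)) - 1*(-15443) = (-8 + 16) + 15443 = 8 + 15443 = 15451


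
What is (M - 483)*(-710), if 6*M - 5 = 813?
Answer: 738400/3 ≈ 2.4613e+5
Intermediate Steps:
M = 409/3 (M = ⅚ + (⅙)*813 = ⅚ + 271/2 = 409/3 ≈ 136.33)
(M - 483)*(-710) = (409/3 - 483)*(-710) = -1040/3*(-710) = 738400/3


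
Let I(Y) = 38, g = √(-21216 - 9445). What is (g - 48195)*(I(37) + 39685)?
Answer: -1914449985 + 39723*I*√30661 ≈ -1.9144e+9 + 6.9556e+6*I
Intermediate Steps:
g = I*√30661 (g = √(-30661) = I*√30661 ≈ 175.1*I)
(g - 48195)*(I(37) + 39685) = (I*√30661 - 48195)*(38 + 39685) = (-48195 + I*√30661)*39723 = -1914449985 + 39723*I*√30661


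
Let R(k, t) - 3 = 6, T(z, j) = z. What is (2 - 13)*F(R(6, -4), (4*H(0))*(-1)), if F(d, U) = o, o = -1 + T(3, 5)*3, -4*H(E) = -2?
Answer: -88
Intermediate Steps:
H(E) = ½ (H(E) = -¼*(-2) = ½)
o = 8 (o = -1 + 3*3 = -1 + 9 = 8)
R(k, t) = 9 (R(k, t) = 3 + 6 = 9)
F(d, U) = 8
(2 - 13)*F(R(6, -4), (4*H(0))*(-1)) = (2 - 13)*8 = -11*8 = -88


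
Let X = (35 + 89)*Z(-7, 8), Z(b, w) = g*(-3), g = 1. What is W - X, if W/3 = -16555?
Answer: -49293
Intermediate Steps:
W = -49665 (W = 3*(-16555) = -49665)
Z(b, w) = -3 (Z(b, w) = 1*(-3) = -3)
X = -372 (X = (35 + 89)*(-3) = 124*(-3) = -372)
W - X = -49665 - 1*(-372) = -49665 + 372 = -49293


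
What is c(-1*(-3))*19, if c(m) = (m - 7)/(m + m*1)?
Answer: -38/3 ≈ -12.667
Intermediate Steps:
c(m) = (-7 + m)/(2*m) (c(m) = (-7 + m)/(m + m) = (-7 + m)/((2*m)) = (-7 + m)*(1/(2*m)) = (-7 + m)/(2*m))
c(-1*(-3))*19 = ((-7 - 1*(-3))/(2*((-1*(-3)))))*19 = ((1/2)*(-7 + 3)/3)*19 = ((1/2)*(1/3)*(-4))*19 = -2/3*19 = -38/3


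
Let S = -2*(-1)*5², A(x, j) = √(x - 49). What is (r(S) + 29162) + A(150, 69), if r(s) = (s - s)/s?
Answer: 29162 + √101 ≈ 29172.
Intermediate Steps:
A(x, j) = √(-49 + x)
S = 50 (S = 2*25 = 50)
r(s) = 0 (r(s) = 0/s = 0)
(r(S) + 29162) + A(150, 69) = (0 + 29162) + √(-49 + 150) = 29162 + √101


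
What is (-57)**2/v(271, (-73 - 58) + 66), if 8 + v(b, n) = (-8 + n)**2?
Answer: 3249/5321 ≈ 0.61060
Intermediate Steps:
v(b, n) = -8 + (-8 + n)**2
(-57)**2/v(271, (-73 - 58) + 66) = (-57)**2/(-8 + (-8 + ((-73 - 58) + 66))**2) = 3249/(-8 + (-8 + (-131 + 66))**2) = 3249/(-8 + (-8 - 65)**2) = 3249/(-8 + (-73)**2) = 3249/(-8 + 5329) = 3249/5321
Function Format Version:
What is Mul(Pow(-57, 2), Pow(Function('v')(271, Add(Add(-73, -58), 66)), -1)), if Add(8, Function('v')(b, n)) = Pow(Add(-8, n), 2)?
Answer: Rational(3249, 5321) ≈ 0.61060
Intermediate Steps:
Function('v')(b, n) = Add(-8, Pow(Add(-8, n), 2))
Mul(Pow(-57, 2), Pow(Function('v')(271, Add(Add(-73, -58), 66)), -1)) = Mul(Pow(-57, 2), Pow(Add(-8, Pow(Add(-8, Add(Add(-73, -58), 66)), 2)), -1)) = Mul(3249, Pow(Add(-8, Pow(Add(-8, Add(-131, 66)), 2)), -1)) = Mul(3249, Pow(Add(-8, Pow(Add(-8, -65), 2)), -1)) = Mul(3249, Pow(Add(-8, Pow(-73, 2)), -1)) = Mul(3249, Pow(Add(-8, 5329), -1)) = Mul(3249, Pow(5321, -1)) = Mul(3249, Rational(1, 5321)) = Rational(3249, 5321)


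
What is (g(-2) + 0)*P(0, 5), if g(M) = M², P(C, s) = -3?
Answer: -12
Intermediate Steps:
(g(-2) + 0)*P(0, 5) = ((-2)² + 0)*(-3) = (4 + 0)*(-3) = 4*(-3) = -12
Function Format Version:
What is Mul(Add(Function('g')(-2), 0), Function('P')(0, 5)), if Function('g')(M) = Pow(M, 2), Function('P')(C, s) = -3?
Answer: -12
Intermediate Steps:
Mul(Add(Function('g')(-2), 0), Function('P')(0, 5)) = Mul(Add(Pow(-2, 2), 0), -3) = Mul(Add(4, 0), -3) = Mul(4, -3) = -12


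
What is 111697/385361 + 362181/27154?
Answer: 142603452679/10464092594 ≈ 13.628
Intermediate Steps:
111697/385361 + 362181/27154 = 142603452679/10464092594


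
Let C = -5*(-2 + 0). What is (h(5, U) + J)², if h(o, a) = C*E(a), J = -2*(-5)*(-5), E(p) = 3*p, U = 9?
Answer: 48400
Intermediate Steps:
C = 10 (C = -5*(-2) = 10)
J = -50 (J = 10*(-5) = -50)
h(o, a) = 30*a (h(o, a) = 10*(3*a) = 30*a)
(h(5, U) + J)² = (30*9 - 50)² = (270 - 50)² = 220² = 48400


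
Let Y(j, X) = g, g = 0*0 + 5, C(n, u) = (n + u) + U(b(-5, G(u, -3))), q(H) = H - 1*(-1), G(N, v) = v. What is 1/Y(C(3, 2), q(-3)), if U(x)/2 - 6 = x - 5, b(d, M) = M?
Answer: 1/5 ≈ 0.20000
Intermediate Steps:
U(x) = 2 + 2*x (U(x) = 12 + 2*(x - 5) = 12 + 2*(-5 + x) = 12 + (-10 + 2*x) = 2 + 2*x)
q(H) = 1 + H (q(H) = H + 1 = 1 + H)
C(n, u) = -4 + n + u (C(n, u) = (n + u) + (2 + 2*(-3)) = (n + u) + (2 - 6) = (n + u) - 4 = -4 + n + u)
g = 5 (g = 0 + 5 = 5)
Y(j, X) = 5
1/Y(C(3, 2), q(-3)) = 1/5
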